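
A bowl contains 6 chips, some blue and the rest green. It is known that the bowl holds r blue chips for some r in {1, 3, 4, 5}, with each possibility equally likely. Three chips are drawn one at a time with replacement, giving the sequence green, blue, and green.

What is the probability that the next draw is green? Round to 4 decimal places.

0.5548

For each hypothesis, P(data | H) works out to: P(data | r = 1) = (5/6)(1/6)(5/6) = 25/216; P(data | r = 3) = (3/6)(3/6)(3/6) = 1/8; P(data | r = 4) = (2/6)(4/6)(2/6) = 2/27; P(data | r = 5) = (1/6)(5/6)(1/6) = 5/216.
Weighting by the prior gives 1/4 · 25/216 = 25/864, 1/4 · 1/8 = 1/32, 1/4 · 2/27 = 1/54, 1/4 · 5/216 = 5/864; with total 73/864.
Dividing through by the total gives posterior P(r = 1 | data) = 25/73, P(r = 3 | data) = 27/73, P(r = 4 | data) = 16/73, P(r = 5 | data) = 5/73.
So P(green next | data) = Σ P(green next | H) P(H | data) = (5/6)(25/73) + (1/2)(27/73) + (1/3)(16/73) + (1/6)(5/73) = 81/146.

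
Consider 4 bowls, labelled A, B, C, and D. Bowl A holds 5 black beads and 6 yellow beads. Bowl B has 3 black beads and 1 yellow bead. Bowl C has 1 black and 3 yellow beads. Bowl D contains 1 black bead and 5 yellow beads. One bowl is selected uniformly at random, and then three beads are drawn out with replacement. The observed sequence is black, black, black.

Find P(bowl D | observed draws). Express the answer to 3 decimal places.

For each hypothesis, P(data | H) works out to: P(data | bowl A) = (5/11)(5/11)(5/11) = 0.093914; P(data | bowl B) = (3/4)(3/4)(3/4) = 0.42188; P(data | bowl C) = (1/4)(1/4)(1/4) = 0.015625; P(data | bowl D) = (1/6)(1/6)(1/6) = 0.0046296.
Weighting by the prior gives 1/4 · 0.093914 = 0.023479, 1/4 · 0.42188 = 0.10547, 1/4 · 0.015625 = 0.0039062, 1/4 · 0.0046296 = 0.0011574; with total 0.13401.
Hence P(bowl D | data) = (0.0011574) / (0.13401) = 0.0086367.

0.009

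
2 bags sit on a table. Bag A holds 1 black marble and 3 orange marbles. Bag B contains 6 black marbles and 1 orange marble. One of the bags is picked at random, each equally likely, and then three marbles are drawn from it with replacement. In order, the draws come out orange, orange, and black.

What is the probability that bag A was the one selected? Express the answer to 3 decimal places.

0.889

Compute the likelihood of the observed sequence for each case: P(data | bag A) = (3/4)(3/4)(1/4) = 0.14062; P(data | bag B) = (1/7)(1/7)(6/7) = 0.017493.
Multiplying each by its prior: 1/2 · 0.14062 = 0.070312, 1/2 · 0.017493 = 0.0087464; with total 0.079059.
Therefore the posterior P(bag A | data) = (0.070312) / (0.079059) = 0.88937.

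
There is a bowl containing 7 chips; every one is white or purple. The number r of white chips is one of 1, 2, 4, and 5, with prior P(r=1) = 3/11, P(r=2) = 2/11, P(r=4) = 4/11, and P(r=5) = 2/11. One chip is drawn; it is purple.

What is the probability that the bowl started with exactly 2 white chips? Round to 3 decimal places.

0.227

Compute the likelihood of this draw for each case: P(data | r = 1) = (6/7) = 6/7; P(data | r = 2) = (5/7) = 5/7; P(data | r = 4) = (3/7) = 3/7; P(data | r = 5) = (2/7) = 2/7.
Weighting by the prior gives 3/11 · 6/7 = 18/77, 2/11 · 5/7 = 10/77, 4/11 · 3/7 = 12/77, 2/11 · 2/7 = 4/77; summing to 4/7.
Hence P(r = 2 | data) = (10/77) / (4/7) = 5/22.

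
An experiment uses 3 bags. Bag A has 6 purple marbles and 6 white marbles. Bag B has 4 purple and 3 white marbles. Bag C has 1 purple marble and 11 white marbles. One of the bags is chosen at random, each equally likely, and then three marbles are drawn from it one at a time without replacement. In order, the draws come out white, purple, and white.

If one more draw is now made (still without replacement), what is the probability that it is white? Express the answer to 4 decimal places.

0.5165

The likelihood of the observed sequence under each hypothesis: P(data | bag A) = (6/12)(6/11)(5/10) = 0.13636; P(data | bag B) = (3/7)(4/6)(2/5) = 0.11429; P(data | bag C) = (11/12)(1/11)(10/10) = 0.083333.
Multiplying each by its prior: 1/3 · 0.13636 = 0.045455, 1/3 · 0.11429 = 0.038095, 1/3 · 0.083333 = 0.027778; these sum to 0.11133.
The posterior is then P(bag A | data) = 0.4083, P(bag B | data) = 0.34219, P(bag C | data) = 0.24951.
The predictive probability is P(white next | data) = (4/9)(0.4083) + (1/4)(0.34219) + (1)(0.24951) = 0.51653.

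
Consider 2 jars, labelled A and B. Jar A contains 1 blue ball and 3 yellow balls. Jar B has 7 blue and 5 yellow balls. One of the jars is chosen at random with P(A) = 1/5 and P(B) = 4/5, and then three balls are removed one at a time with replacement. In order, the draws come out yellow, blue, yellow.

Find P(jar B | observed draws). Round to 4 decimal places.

For each hypothesis, P(data | H) works out to: P(data | jar A) = (3/4)(1/4)(3/4) = 0.14062; P(data | jar B) = (5/12)(7/12)(5/12) = 0.10127.
Multiplying each by its prior: 1/5 · 0.14062 = 0.028125, 4/5 · 0.10127 = 0.081019; with total 0.10914.
So P(jar B | data) = (0.081019) / (0.10914) = 0.74231.

0.7423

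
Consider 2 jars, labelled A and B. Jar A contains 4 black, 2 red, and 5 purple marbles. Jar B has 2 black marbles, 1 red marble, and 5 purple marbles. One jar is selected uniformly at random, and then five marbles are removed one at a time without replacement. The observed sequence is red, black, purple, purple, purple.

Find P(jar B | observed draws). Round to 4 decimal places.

The likelihood of the observed sequence under each hypothesis: P(data | jar A) = (2/11)(4/10)(5/9)(4/8)(3/7) = 2/231; P(data | jar B) = (1/8)(2/7)(5/6)(4/5)(3/4) = 1/56.
The prior-weighted likelihoods are 1/2 · 2/231 = 1/231, 1/2 · 1/56 = 1/112; with total 7/528.
Hence P(jar B | data) = (1/112) / (7/528) = 33/49.

0.6735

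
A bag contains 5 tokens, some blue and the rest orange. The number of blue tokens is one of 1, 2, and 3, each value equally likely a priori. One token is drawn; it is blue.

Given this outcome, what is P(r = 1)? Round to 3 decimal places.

0.167

Under each hypothesis, the probability of this draw is: P(data | r = 1) = (1/5) = 1/5; P(data | r = 2) = (2/5) = 2/5; P(data | r = 3) = (3/5) = 3/5.
The prior-weighted likelihoods are 1/3 · 1/5 = 1/15, 1/3 · 2/5 = 2/15, 1/3 · 3/5 = 1/5; with total 2/5.
By Bayes' rule, P(r = 1 | data) = (1/15) / (2/5) = 1/6.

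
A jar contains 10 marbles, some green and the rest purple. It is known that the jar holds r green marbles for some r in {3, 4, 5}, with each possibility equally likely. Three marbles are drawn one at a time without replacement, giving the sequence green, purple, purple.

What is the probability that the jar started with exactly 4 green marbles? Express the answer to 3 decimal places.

0.347

The likelihood of the observed sequence under each hypothesis: P(data | r = 3) = (3/10)(7/9)(6/8) = 0.175; P(data | r = 4) = (4/10)(6/9)(5/8) = 0.16667; P(data | r = 5) = (5/10)(5/9)(4/8) = 0.13889.
Multiplying each by its prior: 1/3 · 0.175 = 0.058333, 1/3 · 0.16667 = 0.055556, 1/3 · 0.13889 = 0.046296; with total 0.16019.
Hence P(r = 4 | data) = (0.055556) / (0.16019) = 0.34682.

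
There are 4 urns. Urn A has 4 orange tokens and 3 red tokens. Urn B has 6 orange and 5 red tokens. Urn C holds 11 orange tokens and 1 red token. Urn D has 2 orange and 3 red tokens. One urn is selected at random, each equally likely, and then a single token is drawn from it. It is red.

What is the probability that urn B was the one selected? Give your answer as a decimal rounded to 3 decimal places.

0.290

For each hypothesis, P(data | H) works out to: P(data | urn A) = (3/7) = 0.42857; P(data | urn B) = (5/11) = 0.45455; P(data | urn C) = (1/12) = 0.083333; P(data | urn D) = (3/5) = 0.6.
The prior-weighted likelihoods are 1/4 · 0.42857 = 0.10714, 1/4 · 0.45455 = 0.11364, 1/4 · 0.083333 = 0.020833, 1/4 · 0.6 = 0.15; summing to 0.39161.
Hence P(urn B | data) = (0.11364) / (0.39161) = 0.29018.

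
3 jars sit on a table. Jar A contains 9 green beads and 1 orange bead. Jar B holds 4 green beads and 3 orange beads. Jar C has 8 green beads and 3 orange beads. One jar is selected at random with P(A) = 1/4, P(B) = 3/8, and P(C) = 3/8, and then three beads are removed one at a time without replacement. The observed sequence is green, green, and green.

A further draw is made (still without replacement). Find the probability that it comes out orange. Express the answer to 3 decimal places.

0.304

Under each hypothesis, the probability of the observed sequence is: P(data | jar A) = (9/10)(8/9)(7/8) = 0.7; P(data | jar B) = (4/7)(3/6)(2/5) = 0.11429; P(data | jar C) = (8/11)(7/10)(6/9) = 0.33939.
The prior-weighted likelihoods are 1/4 · 0.7 = 0.175, 3/8 · 0.11429 = 0.042857, 3/8 · 0.33939 = 0.12727; with total 0.34513.
Dividing through by the total gives posterior P(jar A | data) = 0.50706, P(jar B | data) = 0.12418, P(jar C | data) = 0.36877.
Averaging over the posterior, P(orange next | data) = (1/7)(0.50706) + (3/4)(0.12418) + (3/8)(0.36877) = 0.30386.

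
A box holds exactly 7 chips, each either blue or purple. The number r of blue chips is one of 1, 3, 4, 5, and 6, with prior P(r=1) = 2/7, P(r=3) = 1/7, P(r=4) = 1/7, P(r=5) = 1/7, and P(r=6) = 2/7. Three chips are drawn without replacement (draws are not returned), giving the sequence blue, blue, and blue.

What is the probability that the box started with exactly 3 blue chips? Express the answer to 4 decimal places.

0.0182

Compute the likelihood of the observed sequence for each case: P(data | r = 1) = (1/7)(0/6) = 0; P(data | r = 3) = (3/7)(2/6)(1/5) = 1/35; P(data | r = 4) = (4/7)(3/6)(2/5) = 4/35; P(data | r = 5) = (5/7)(4/6)(3/5) = 2/7; P(data | r = 6) = (6/7)(5/6)(4/5) = 4/7.
The prior-weighted likelihoods are 2/7 · 0 = 0, 1/7 · 1/35 = 1/245, 1/7 · 4/35 = 4/245, 1/7 · 2/7 = 2/49, 2/7 · 4/7 = 8/49; these sum to 11/49.
Hence P(r = 3 | data) = (1/245) / (11/49) = 1/55.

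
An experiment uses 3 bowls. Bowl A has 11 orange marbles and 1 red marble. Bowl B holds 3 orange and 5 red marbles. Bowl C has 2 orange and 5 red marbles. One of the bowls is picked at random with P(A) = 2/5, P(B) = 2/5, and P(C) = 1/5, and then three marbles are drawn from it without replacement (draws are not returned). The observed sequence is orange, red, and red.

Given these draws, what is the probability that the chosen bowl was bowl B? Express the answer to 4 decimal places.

0.6522

For each hypothesis, P(data | H) works out to: P(data | bowl A) = (11/12)(1/11)(0/10) = 0; P(data | bowl B) = (3/8)(5/7)(4/6) = 5/28; P(data | bowl C) = (2/7)(5/6)(4/5) = 4/21.
Weighting by the prior gives 2/5 · 0 = 0, 2/5 · 5/28 = 1/14, 1/5 · 4/21 = 4/105; summing to 23/210.
So P(bowl B | data) = (1/14) / (23/210) = 15/23.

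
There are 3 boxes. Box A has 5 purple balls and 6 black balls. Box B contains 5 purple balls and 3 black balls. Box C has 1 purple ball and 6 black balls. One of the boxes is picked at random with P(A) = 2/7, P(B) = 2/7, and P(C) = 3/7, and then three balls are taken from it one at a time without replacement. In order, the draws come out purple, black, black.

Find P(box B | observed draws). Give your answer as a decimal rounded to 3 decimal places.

0.196

The likelihood of the observed sequence under each hypothesis: P(data | box A) = (5/11)(6/10)(5/9) = 0.15152; P(data | box B) = (5/8)(3/7)(2/6) = 0.089286; P(data | box C) = (1/7)(6/6)(5/5) = 0.14286.
Multiplying each by its prior: 2/7 · 0.15152 = 0.04329, 2/7 · 0.089286 = 0.02551, 3/7 · 0.14286 = 0.061224; summing to 0.13002.
Therefore the posterior P(box B | data) = (0.02551) / (0.13002) = 0.1962.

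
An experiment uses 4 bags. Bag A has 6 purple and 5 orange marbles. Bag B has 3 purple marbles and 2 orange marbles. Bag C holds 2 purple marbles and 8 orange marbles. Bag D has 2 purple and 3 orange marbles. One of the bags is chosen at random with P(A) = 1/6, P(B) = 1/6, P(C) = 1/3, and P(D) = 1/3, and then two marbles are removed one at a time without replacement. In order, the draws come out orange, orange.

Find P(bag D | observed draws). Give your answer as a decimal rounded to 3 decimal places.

0.282

Compute the likelihood of the observed sequence for each case: P(data | bag A) = (5/11)(4/10) = 0.18182; P(data | bag B) = (2/5)(1/4) = 0.1; P(data | bag C) = (8/10)(7/9) = 0.62222; P(data | bag D) = (3/5)(2/4) = 0.3.
Multiplying each by its prior: 1/6 · 0.18182 = 0.030303, 1/6 · 0.1 = 0.016667, 1/3 · 0.62222 = 0.20741, 1/3 · 0.3 = 0.1; these sum to 0.35438.
Hence P(bag D | data) = (0.1) / (0.35438) = 0.28219.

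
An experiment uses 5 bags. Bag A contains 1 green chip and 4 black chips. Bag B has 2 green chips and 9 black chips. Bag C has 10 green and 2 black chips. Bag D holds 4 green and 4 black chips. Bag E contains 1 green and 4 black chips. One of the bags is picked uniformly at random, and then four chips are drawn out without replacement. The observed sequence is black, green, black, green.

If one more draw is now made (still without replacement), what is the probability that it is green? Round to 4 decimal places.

0.4873

Compute the likelihood of the observed sequence for each case: P(data | bag A) = (4/5)(1/4)(3/3)(0/2) = 0; P(data | bag B) = (9/11)(2/10)(8/9)(1/8) = 1/55; P(data | bag C) = (2/12)(10/11)(1/10)(9/9) = 1/66; P(data | bag D) = (4/8)(4/7)(3/6)(3/5) = 3/35; P(data | bag E) = (4/5)(1/4)(3/3)(0/2) = 0.
The prior-weighted likelihoods are 1/5 · 0 = 0, 1/5 · 1/55 = 1/275, 1/5 · 1/66 = 1/330, 1/5 · 3/35 = 3/175, 1/5 · 0 = 0; these sum to 1/42.
Normalising, the posterior is P(bag A | data) = 0, P(bag B | data) = 42/275, P(bag C | data) = 7/55, P(bag D | data) = 18/25, P(bag E | data) = 0.
The predictive probability is P(green next | data) = (0)(42/275) + (1)(7/55) + (1/2)(18/25) = 134/275.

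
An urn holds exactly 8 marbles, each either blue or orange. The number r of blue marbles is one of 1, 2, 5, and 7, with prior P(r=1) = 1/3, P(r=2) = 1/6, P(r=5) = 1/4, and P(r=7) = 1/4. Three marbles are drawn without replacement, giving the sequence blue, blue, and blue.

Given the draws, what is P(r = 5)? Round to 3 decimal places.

0.222

Compute the likelihood of the observed sequence for each case: P(data | r = 1) = (1/8)(0/7) = 0; P(data | r = 2) = (2/8)(1/7)(0/6) = 0; P(data | r = 5) = (5/8)(4/7)(3/6) = 5/28; P(data | r = 7) = (7/8)(6/7)(5/6) = 5/8.
Weighting by the prior gives 1/3 · 0 = 0, 1/6 · 0 = 0, 1/4 · 5/28 = 5/112, 1/4 · 5/8 = 5/32; these sum to 45/224.
Therefore the posterior P(r = 5 | data) = (5/112) / (45/224) = 2/9.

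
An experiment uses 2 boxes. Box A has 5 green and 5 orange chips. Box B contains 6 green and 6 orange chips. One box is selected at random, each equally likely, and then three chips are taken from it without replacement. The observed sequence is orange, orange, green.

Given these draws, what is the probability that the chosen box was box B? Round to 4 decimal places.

For each hypothesis, P(data | H) works out to: P(data | box A) = (5/10)(4/9)(5/8) = 5/36; P(data | box B) = (6/12)(5/11)(6/10) = 3/22.
Weighting by the prior gives 1/2 · 5/36 = 5/72, 1/2 · 3/22 = 3/44; these sum to 109/792.
So P(box B | data) = (3/44) / (109/792) = 54/109.

0.4954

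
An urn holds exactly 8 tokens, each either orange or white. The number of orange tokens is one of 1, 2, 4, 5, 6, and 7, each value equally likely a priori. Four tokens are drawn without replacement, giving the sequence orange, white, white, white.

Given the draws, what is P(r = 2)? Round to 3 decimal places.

Compute the likelihood of the observed sequence for each case: P(data | r = 1) = (1/8)(7/7)(6/6)(5/5) = 1/8; P(data | r = 2) = (2/8)(6/7)(5/6)(4/5) = 1/7; P(data | r = 4) = (4/8)(4/7)(3/6)(2/5) = 2/35; P(data | r = 5) = (5/8)(3/7)(2/6)(1/5) = 1/56; P(data | r = 6) = (6/8)(2/7)(1/6)(0/5) = 0; P(data | r = 7) = (7/8)(1/7)(0/6) = 0.
Multiplying each by its prior: 1/6 · 1/8 = 1/48, 1/6 · 1/7 = 1/42, 1/6 · 2/35 = 1/105, 1/6 · 1/56 = 1/336, 1/6 · 0 = 0, 1/6 · 0 = 0; with total 2/35.
Therefore the posterior P(r = 2 | data) = (1/42) / (2/35) = 5/12.

0.417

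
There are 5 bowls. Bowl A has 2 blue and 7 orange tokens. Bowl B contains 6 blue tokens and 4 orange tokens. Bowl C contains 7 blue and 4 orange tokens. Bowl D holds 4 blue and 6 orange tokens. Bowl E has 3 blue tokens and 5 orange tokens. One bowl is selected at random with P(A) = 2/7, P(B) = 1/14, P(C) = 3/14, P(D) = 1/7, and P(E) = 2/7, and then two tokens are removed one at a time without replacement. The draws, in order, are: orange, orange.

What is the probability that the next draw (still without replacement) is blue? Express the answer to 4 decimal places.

For each hypothesis, P(data | H) works out to: P(data | bowl A) = (7/9)(6/8) = 0.58333; P(data | bowl B) = (4/10)(3/9) = 0.13333; P(data | bowl C) = (4/11)(3/10) = 0.10909; P(data | bowl D) = (6/10)(5/9) = 0.33333; P(data | bowl E) = (5/8)(4/7) = 0.35714.
Multiplying each by its prior: 2/7 · 0.58333 = 0.16667, 1/14 · 0.13333 = 0.0095238, 3/14 · 0.10909 = 0.023377, 1/7 · 0.33333 = 0.047619, 2/7 · 0.35714 = 0.10204; summing to 0.34923.
Normalising, the posterior is P(bowl A | data) = 0.47724, P(bowl B | data) = 0.027271, P(bowl C | data) = 0.066938, P(bowl D | data) = 0.13636, P(bowl E | data) = 0.29219.
Averaging over the posterior, P(blue next | data) = (2/7)(0.47724) + (3/4)(0.027271) + (7/9)(0.066938) + (1/2)(0.13636) + (1/2)(0.29219) = 0.42315.

0.4231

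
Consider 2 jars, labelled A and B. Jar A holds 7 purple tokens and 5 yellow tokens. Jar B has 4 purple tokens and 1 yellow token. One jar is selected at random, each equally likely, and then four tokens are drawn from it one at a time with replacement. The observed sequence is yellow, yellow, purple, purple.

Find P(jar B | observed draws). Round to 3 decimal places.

0.302

Under each hypothesis, the probability of the observed sequence is: P(data | jar A) = (5/12)(5/12)(7/12)(7/12) = 0.059076; P(data | jar B) = (1/5)(1/5)(4/5)(4/5) = 0.0256.
The prior-weighted likelihoods are 1/2 · 0.059076 = 0.029538, 1/2 · 0.0256 = 0.0128; these sum to 0.042338.
Therefore the posterior P(jar B | data) = (0.0128) / (0.042338) = 0.30233.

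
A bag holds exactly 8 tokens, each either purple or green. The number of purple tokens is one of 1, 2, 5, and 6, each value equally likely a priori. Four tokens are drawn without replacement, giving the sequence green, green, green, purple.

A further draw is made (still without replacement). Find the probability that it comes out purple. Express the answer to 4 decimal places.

Under each hypothesis, the probability of the observed sequence is: P(data | r = 1) = (7/8)(6/7)(5/6)(1/5) = 1/8; P(data | r = 2) = (6/8)(5/7)(4/6)(2/5) = 1/7; P(data | r = 5) = (3/8)(2/7)(1/6)(5/5) = 1/56; P(data | r = 6) = (2/8)(1/7)(0/6) = 0.
Weighting by the prior gives 1/4 · 1/8 = 1/32, 1/4 · 1/7 = 1/28, 1/4 · 1/56 = 1/224, 1/4 · 0 = 0; these sum to 1/14.
Normalising, the posterior is P(r = 1 | data) = 7/16, P(r = 2 | data) = 1/2, P(r = 5 | data) = 1/16, P(r = 6 | data) = 0.
The predictive probability is P(purple next | data) = (0)(7/16) + (1/4)(1/2) + (1)(1/16) = 3/16.

0.1875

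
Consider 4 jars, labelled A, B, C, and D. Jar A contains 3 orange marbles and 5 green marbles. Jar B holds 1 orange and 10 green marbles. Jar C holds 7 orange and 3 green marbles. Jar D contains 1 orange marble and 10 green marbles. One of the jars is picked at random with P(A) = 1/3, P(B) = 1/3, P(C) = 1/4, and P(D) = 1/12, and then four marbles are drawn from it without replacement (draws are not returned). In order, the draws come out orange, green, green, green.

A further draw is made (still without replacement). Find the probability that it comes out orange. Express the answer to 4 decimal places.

0.2635

The likelihood of the observed sequence under each hypothesis: P(data | jar A) = (3/8)(5/7)(4/6)(3/5) = 0.10714; P(data | jar B) = (1/11)(10/10)(9/9)(8/8) = 0.090909; P(data | jar C) = (7/10)(3/9)(2/8)(1/7) = 0.0083333; P(data | jar D) = (1/11)(10/10)(9/9)(8/8) = 0.090909.
Weighting by the prior gives 1/3 · 0.10714 = 0.035714, 1/3 · 0.090909 = 0.030303, 1/4 · 0.0083333 = 0.0020833, 1/12 · 0.090909 = 0.0075758; with total 0.075676.
Normalising, the posterior is P(jar A | data) = 0.47193, P(jar B | data) = 0.40043, P(jar C | data) = 0.027529, P(jar D | data) = 0.10011.
Averaging over the posterior, P(orange next | data) = (1/2)(0.47193) + (0)(0.40043) + (1)(0.027529) + (0)(0.10011) = 0.2635.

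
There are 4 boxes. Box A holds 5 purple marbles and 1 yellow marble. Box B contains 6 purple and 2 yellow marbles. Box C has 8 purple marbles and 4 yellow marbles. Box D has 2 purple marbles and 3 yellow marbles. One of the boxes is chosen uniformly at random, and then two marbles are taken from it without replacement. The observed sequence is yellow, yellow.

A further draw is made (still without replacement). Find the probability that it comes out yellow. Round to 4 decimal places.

0.2770

The likelihood of the observed sequence under each hypothesis: P(data | box A) = (1/6)(0/5) = 0; P(data | box B) = (2/8)(1/7) = 0.035714; P(data | box C) = (4/12)(3/11) = 0.090909; P(data | box D) = (3/5)(2/4) = 0.3.
Weighting by the prior gives 1/4 · 0 = 0, 1/4 · 0.035714 = 0.0089286, 1/4 · 0.090909 = 0.022727, 1/4 · 0.3 = 0.075; summing to 0.10666.
The posterior is then P(box A | data) = 0, P(box B | data) = 0.083714, P(box C | data) = 0.21309, P(box D | data) = 0.7032.
Averaging over the posterior, P(yellow next | data) = (0)(0.083714) + (1/5)(0.21309) + (1/3)(0.7032) = 0.27702.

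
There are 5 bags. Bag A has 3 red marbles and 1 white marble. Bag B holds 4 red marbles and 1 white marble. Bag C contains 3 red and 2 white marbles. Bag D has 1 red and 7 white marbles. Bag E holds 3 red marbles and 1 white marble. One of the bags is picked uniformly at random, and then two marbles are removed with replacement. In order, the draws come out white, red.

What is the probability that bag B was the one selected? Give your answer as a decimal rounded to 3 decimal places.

For each hypothesis, P(data | H) works out to: P(data | bag A) = (1/4)(3/4) = 0.1875; P(data | bag B) = (1/5)(4/5) = 0.16; P(data | bag C) = (2/5)(3/5) = 0.24; P(data | bag D) = (7/8)(1/8) = 0.10938; P(data | bag E) = (1/4)(3/4) = 0.1875.
Multiplying each by its prior: 1/5 · 0.1875 = 0.0375, 1/5 · 0.16 = 0.032, 1/5 · 0.24 = 0.048, 1/5 · 0.10938 = 0.021875, 1/5 · 0.1875 = 0.0375; summing to 0.17688.
Hence P(bag B | data) = (0.032) / (0.17688) = 0.18092.

0.181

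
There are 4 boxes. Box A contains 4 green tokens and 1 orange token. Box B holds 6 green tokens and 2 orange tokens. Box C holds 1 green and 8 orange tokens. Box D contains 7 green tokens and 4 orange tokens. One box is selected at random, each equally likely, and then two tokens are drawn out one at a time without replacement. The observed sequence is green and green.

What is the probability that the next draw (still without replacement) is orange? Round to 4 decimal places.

0.3613

Under each hypothesis, the probability of the observed sequence is: P(data | box A) = (4/5)(3/4) = 0.6; P(data | box B) = (6/8)(5/7) = 0.53571; P(data | box C) = (1/9)(0/8) = 0; P(data | box D) = (7/11)(6/10) = 0.38182.
Weighting by the prior gives 1/4 · 0.6 = 0.15, 1/4 · 0.53571 = 0.13393, 1/4 · 0 = 0, 1/4 · 0.38182 = 0.095455; summing to 0.37938.
Normalising, the posterior is P(box A | data) = 0.39538, P(box B | data) = 0.35302, P(box C | data) = 0, P(box D | data) = 0.2516.
So P(orange next | data) = Σ P(orange next | H) P(H | data) = (1/3)(0.39538) + (1/3)(0.35302) + (4/9)(0.2516) = 0.36129.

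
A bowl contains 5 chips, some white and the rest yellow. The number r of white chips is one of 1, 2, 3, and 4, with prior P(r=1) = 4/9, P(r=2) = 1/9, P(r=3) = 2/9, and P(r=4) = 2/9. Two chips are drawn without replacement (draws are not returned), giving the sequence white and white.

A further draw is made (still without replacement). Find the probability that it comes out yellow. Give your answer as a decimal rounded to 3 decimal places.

Compute the likelihood of the observed sequence for each case: P(data | r = 1) = (1/5)(0/4) = 0; P(data | r = 2) = (2/5)(1/4) = 1/10; P(data | r = 3) = (3/5)(2/4) = 3/10; P(data | r = 4) = (4/5)(3/4) = 3/5.
Multiplying each by its prior: 4/9 · 0 = 0, 1/9 · 1/10 = 1/90, 2/9 · 3/10 = 1/15, 2/9 · 3/5 = 2/15; with total 19/90.
Normalising, the posterior is P(r = 1 | data) = 0, P(r = 2 | data) = 1/19, P(r = 3 | data) = 6/19, P(r = 4 | data) = 12/19.
Averaging over the posterior, P(yellow next | data) = (1)(1/19) + (2/3)(6/19) + (1/3)(12/19) = 9/19.

0.474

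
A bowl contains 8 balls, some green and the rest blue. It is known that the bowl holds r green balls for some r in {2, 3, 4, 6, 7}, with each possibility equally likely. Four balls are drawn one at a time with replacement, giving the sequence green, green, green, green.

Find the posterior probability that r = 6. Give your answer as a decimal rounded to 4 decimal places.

Under each hypothesis, the probability of the observed sequence is: P(data | r = 2) = (2/8)(2/8)(2/8)(2/8) = 0.0039062; P(data | r = 3) = (3/8)(3/8)(3/8)(3/8) = 0.019775; P(data | r = 4) = (4/8)(4/8)(4/8)(4/8) = 0.0625; P(data | r = 6) = (6/8)(6/8)(6/8)(6/8) = 0.31641; P(data | r = 7) = (7/8)(7/8)(7/8)(7/8) = 0.58618.
Multiplying each by its prior: 1/5 · 0.0039062 = 0.00078125, 1/5 · 0.019775 = 0.0039551, 1/5 · 0.0625 = 0.0125, 1/5 · 0.31641 = 0.063281, 1/5 · 0.58618 = 0.11724; these sum to 0.19775.
Therefore the posterior P(r = 6 | data) = (0.063281) / (0.19775) = 0.32.

0.3200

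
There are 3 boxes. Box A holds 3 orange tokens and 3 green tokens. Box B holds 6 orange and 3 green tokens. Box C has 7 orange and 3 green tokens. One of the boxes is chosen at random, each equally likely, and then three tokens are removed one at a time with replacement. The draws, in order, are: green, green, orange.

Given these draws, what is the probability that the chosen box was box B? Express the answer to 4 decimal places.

0.2826

Compute the likelihood of the observed sequence for each case: P(data | box A) = (3/6)(3/6)(3/6) = 0.125; P(data | box B) = (3/9)(3/9)(6/9) = 0.074074; P(data | box C) = (3/10)(3/10)(7/10) = 0.063.
The prior-weighted likelihoods are 1/3 · 0.125 = 0.041667, 1/3 · 0.074074 = 0.024691, 1/3 · 0.063 = 0.021; with total 0.087358.
So P(box B | data) = (0.024691) / (0.087358) = 0.28265.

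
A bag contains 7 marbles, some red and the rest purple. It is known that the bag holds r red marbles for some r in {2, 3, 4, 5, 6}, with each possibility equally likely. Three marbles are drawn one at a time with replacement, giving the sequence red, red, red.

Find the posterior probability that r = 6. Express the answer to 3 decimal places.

For each hypothesis, P(data | H) works out to: P(data | r = 2) = (2/7)(2/7)(2/7) = 0.023324; P(data | r = 3) = (3/7)(3/7)(3/7) = 0.078717; P(data | r = 4) = (4/7)(4/7)(4/7) = 0.18659; P(data | r = 5) = (5/7)(5/7)(5/7) = 0.36443; P(data | r = 6) = (6/7)(6/7)(6/7) = 0.62974.
Multiplying each by its prior: 1/5 · 0.023324 = 0.0046647, 1/5 · 0.078717 = 0.015743, 1/5 · 0.18659 = 0.037318, 1/5 · 0.36443 = 0.072886, 1/5 · 0.62974 = 0.12595; with total 0.25656.
Therefore the posterior P(r = 6 | data) = (0.12595) / (0.25656) = 0.49091.

0.491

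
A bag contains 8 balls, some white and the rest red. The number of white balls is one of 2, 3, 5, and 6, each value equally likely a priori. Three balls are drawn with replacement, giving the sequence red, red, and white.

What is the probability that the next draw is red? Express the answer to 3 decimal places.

0.573

Under each hypothesis, the probability of the observed sequence is: P(data | r = 2) = (6/8)(6/8)(2/8) = 0.14062; P(data | r = 3) = (5/8)(5/8)(3/8) = 0.14648; P(data | r = 5) = (3/8)(3/8)(5/8) = 0.087891; P(data | r = 6) = (2/8)(2/8)(6/8) = 0.046875.
The prior-weighted likelihoods are 1/4 · 0.14062 = 0.035156, 1/4 · 0.14648 = 0.036621, 1/4 · 0.087891 = 0.021973, 1/4 · 0.046875 = 0.011719; summing to 0.10547.
The posterior is then P(r = 2 | data) = 0.33333, P(r = 3 | data) = 0.34722, P(r = 5 | data) = 0.20833, P(r = 6 | data) = 0.11111.
So P(red next | data) = Σ P(red next | H) P(H | data) = (3/4)(0.33333) + (5/8)(0.34722) + (3/8)(0.20833) + (1/4)(0.11111) = 0.57292.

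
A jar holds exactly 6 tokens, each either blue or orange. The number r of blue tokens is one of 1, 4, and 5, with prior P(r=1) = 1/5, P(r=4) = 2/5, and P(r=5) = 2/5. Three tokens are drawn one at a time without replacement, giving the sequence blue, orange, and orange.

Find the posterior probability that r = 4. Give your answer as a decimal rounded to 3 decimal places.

0.444

Under each hypothesis, the probability of the observed sequence is: P(data | r = 1) = (1/6)(5/5)(4/4) = 1/6; P(data | r = 4) = (4/6)(2/5)(1/4) = 1/15; P(data | r = 5) = (5/6)(1/5)(0/4) = 0.
Weighting by the prior gives 1/5 · 1/6 = 1/30, 2/5 · 1/15 = 2/75, 2/5 · 0 = 0; summing to 3/50.
By Bayes' rule, P(r = 4 | data) = (2/75) / (3/50) = 4/9.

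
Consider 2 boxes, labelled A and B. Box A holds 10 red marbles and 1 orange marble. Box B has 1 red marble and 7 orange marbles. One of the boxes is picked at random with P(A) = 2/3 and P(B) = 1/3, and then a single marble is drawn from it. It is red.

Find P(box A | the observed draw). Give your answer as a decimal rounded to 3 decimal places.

0.936

Compute the likelihood of this draw for each case: P(data | box A) = (10/11) = 10/11; P(data | box B) = (1/8) = 1/8.
The prior-weighted likelihoods are 2/3 · 10/11 = 20/33, 1/3 · 1/8 = 1/24; these sum to 57/88.
Hence P(box A | data) = (20/33) / (57/88) = 160/171.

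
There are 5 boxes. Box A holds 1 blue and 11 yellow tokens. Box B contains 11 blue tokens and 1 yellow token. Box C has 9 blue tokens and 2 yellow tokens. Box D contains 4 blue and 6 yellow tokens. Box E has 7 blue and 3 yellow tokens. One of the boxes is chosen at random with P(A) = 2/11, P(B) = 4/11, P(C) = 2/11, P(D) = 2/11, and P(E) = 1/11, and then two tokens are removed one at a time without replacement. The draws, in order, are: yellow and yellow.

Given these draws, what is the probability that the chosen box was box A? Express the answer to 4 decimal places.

For each hypothesis, P(data | H) works out to: P(data | box A) = (11/12)(10/11) = 5/6; P(data | box B) = (1/12)(0/11) = 0; P(data | box C) = (2/11)(1/10) = 1/55; P(data | box D) = (6/10)(5/9) = 1/3; P(data | box E) = (3/10)(2/9) = 1/15.
Multiplying each by its prior: 2/11 · 5/6 = 5/33, 4/11 · 0 = 0, 2/11 · 1/55 = 2/605, 2/11 · 1/3 = 2/33, 1/11 · 1/15 = 1/165; with total 134/605.
By Bayes' rule, P(box A | data) = (5/33) / (134/605) = 275/402.

0.6841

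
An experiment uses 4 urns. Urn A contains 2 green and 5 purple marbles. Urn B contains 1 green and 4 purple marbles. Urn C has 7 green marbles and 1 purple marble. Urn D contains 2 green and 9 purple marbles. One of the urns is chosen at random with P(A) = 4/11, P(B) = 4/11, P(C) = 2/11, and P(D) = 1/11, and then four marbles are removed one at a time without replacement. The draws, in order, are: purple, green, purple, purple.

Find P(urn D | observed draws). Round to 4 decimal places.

For each hypothesis, P(data | H) works out to: P(data | urn A) = (5/7)(2/6)(4/5)(3/4) = 0.14286; P(data | urn B) = (4/5)(1/4)(3/3)(2/2) = 0.2; P(data | urn C) = (1/8)(7/7)(0/6) = 0; P(data | urn D) = (9/11)(2/10)(8/9)(7/8) = 0.12727.
Weighting by the prior gives 4/11 · 0.14286 = 0.051948, 4/11 · 0.2 = 0.072727, 2/11 · 0 = 0, 1/11 · 0.12727 = 0.01157; summing to 0.13625.
Hence P(urn D | data) = (0.01157) / (0.13625) = 0.084922.

0.0849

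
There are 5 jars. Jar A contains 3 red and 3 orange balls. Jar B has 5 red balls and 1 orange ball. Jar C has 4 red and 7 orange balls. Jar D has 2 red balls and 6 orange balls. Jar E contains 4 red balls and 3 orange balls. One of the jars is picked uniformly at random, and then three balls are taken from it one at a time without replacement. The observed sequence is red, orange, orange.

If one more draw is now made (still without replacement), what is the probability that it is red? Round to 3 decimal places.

0.465

The likelihood of the observed sequence under each hypothesis: P(data | jar A) = (3/6)(3/5)(2/4) = 0.15; P(data | jar B) = (5/6)(1/5)(0/4) = 0; P(data | jar C) = (4/11)(7/10)(6/9) = 0.1697; P(data | jar D) = (2/8)(6/7)(5/6) = 0.17857; P(data | jar E) = (4/7)(3/6)(2/5) = 0.11429.
Multiplying each by its prior: 1/5 · 0.15 = 0.03, 1/5 · 0 = 0, 1/5 · 0.1697 = 0.033939, 1/5 · 0.17857 = 0.035714, 1/5 · 0.11429 = 0.022857; these sum to 0.12251.
Normalising, the posterior is P(jar A | data) = 0.24488, P(jar B | data) = 0, P(jar C | data) = 0.27703, P(jar D | data) = 0.29152, P(jar E | data) = 0.18657.
The predictive probability is P(red next | data) = (2/3)(0.24488) + (3/8)(0.27703) + (1/5)(0.29152) + (3/4)(0.18657) = 0.46537.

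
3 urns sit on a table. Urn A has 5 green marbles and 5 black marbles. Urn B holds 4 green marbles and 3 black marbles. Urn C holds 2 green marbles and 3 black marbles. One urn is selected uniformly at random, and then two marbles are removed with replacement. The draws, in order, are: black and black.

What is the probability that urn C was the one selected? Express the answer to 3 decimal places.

0.454

Under each hypothesis, the probability of the observed sequence is: P(data | urn A) = (5/10)(5/10) = 0.25; P(data | urn B) = (3/7)(3/7) = 0.18367; P(data | urn C) = (3/5)(3/5) = 0.36.
Weighting by the prior gives 1/3 · 0.25 = 0.083333, 1/3 · 0.18367 = 0.061224, 1/3 · 0.36 = 0.12; summing to 0.26456.
Therefore the posterior P(urn C | data) = (0.12) / (0.26456) = 0.45359.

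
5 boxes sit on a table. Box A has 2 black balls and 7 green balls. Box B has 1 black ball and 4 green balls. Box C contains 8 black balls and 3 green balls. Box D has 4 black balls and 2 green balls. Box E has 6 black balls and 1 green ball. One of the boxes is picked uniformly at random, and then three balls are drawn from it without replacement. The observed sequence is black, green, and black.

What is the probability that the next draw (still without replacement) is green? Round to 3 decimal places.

0.253

Under each hypothesis, the probability of the observed sequence is: P(data | box A) = (2/9)(7/8)(1/7) = 0.027778; P(data | box B) = (1/5)(4/4)(0/3) = 0; P(data | box C) = (8/11)(3/10)(7/9) = 0.1697; P(data | box D) = (4/6)(2/5)(3/4) = 0.2; P(data | box E) = (6/7)(1/6)(5/5) = 0.14286.
Multiplying each by its prior: 1/5 · 0.027778 = 0.0055556, 1/5 · 0 = 0, 1/5 · 0.1697 = 0.033939, 1/5 · 0.2 = 0.04, 1/5 · 0.14286 = 0.028571; summing to 0.10807.
Dividing through by the total gives posterior P(box A | data) = 0.051409, P(box B | data) = 0, P(box C | data) = 0.31406, P(box D | data) = 0.37014, P(box E | data) = 0.26439.
The predictive probability is P(green next | data) = (1)(0.051409) + (1/4)(0.31406) + (1/3)(0.37014) + (0)(0.26439) = 0.2533.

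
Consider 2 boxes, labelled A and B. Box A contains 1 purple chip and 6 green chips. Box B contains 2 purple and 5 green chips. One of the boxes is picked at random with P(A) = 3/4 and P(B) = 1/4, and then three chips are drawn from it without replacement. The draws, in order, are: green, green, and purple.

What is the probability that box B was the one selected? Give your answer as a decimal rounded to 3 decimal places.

0.308

The likelihood of the observed sequence under each hypothesis: P(data | box A) = (6/7)(5/6)(1/5) = 1/7; P(data | box B) = (5/7)(4/6)(2/5) = 4/21.
Multiplying each by its prior: 3/4 · 1/7 = 3/28, 1/4 · 4/21 = 1/21; these sum to 13/84.
By Bayes' rule, P(box B | data) = (1/21) / (13/84) = 4/13.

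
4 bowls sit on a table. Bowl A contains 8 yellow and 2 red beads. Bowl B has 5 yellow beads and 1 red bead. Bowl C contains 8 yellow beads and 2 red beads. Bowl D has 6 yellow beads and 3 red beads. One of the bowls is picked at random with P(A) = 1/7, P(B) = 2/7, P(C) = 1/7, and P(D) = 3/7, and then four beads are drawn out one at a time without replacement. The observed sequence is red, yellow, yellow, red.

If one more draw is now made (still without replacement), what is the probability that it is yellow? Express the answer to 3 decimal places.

Under each hypothesis, the probability of the observed sequence is: P(data | bowl A) = (2/10)(8/9)(7/8)(1/7) = 0.022222; P(data | bowl B) = (1/6)(5/5)(4/4)(0/3) = 0; P(data | bowl C) = (2/10)(8/9)(7/8)(1/7) = 0.022222; P(data | bowl D) = (3/9)(6/8)(5/7)(2/6) = 0.059524.
The prior-weighted likelihoods are 1/7 · 0.022222 = 0.0031746, 2/7 · 0 = 0, 1/7 · 0.022222 = 0.0031746, 3/7 · 0.059524 = 0.02551; these sum to 0.031859.
The posterior is then P(bowl A | data) = 0.099644, P(bowl B | data) = 0, P(bowl C | data) = 0.099644, P(bowl D | data) = 0.80071.
So P(yellow next | data) = Σ P(yellow next | H) P(H | data) = (1)(0.099644) + (1)(0.099644) + (4/5)(0.80071) = 0.83986.

0.840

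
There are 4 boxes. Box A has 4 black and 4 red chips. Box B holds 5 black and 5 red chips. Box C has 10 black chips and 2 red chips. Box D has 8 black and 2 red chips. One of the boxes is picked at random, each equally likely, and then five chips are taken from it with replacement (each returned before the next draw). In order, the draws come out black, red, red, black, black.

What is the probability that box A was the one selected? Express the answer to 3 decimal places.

0.315

For each hypothesis, P(data | H) works out to: P(data | box A) = (4/8)(4/8)(4/8)(4/8)(4/8) = 0.03125; P(data | box B) = (5/10)(5/10)(5/10)(5/10)(5/10) = 0.03125; P(data | box C) = (10/12)(2/12)(2/12)(10/12)(10/12) = 0.016075; P(data | box D) = (8/10)(2/10)(2/10)(8/10)(8/10) = 0.02048.
Multiplying each by its prior: 1/4 · 0.03125 = 0.0078125, 1/4 · 0.03125 = 0.0078125, 1/4 · 0.016075 = 0.0040188, 1/4 · 0.02048 = 0.00512; summing to 0.024764.
By Bayes' rule, P(box A | data) = (0.0078125) / (0.024764) = 0.31548.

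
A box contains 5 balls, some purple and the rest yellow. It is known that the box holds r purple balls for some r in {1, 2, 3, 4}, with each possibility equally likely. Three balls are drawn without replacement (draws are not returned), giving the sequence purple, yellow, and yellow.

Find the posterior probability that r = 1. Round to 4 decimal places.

For each hypothesis, P(data | H) works out to: P(data | r = 1) = (1/5)(4/4)(3/3) = 1/5; P(data | r = 2) = (2/5)(3/4)(2/3) = 1/5; P(data | r = 3) = (3/5)(2/4)(1/3) = 1/10; P(data | r = 4) = (4/5)(1/4)(0/3) = 0.
Multiplying each by its prior: 1/4 · 1/5 = 1/20, 1/4 · 1/5 = 1/20, 1/4 · 1/10 = 1/40, 1/4 · 0 = 0; these sum to 1/8.
By Bayes' rule, P(r = 1 | data) = (1/20) / (1/8) = 2/5.

0.4000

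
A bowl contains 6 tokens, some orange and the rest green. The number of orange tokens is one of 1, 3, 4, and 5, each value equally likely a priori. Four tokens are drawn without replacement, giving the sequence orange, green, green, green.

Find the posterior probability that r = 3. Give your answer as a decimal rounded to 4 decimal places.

0.2308

The likelihood of the observed sequence under each hypothesis: P(data | r = 1) = (1/6)(5/5)(4/4)(3/3) = 1/6; P(data | r = 3) = (3/6)(3/5)(2/4)(1/3) = 1/20; P(data | r = 4) = (4/6)(2/5)(1/4)(0/3) = 0; P(data | r = 5) = (5/6)(1/5)(0/4) = 0.
The prior-weighted likelihoods are 1/4 · 1/6 = 1/24, 1/4 · 1/20 = 1/80, 1/4 · 0 = 0, 1/4 · 0 = 0; summing to 13/240.
By Bayes' rule, P(r = 3 | data) = (1/80) / (13/240) = 3/13.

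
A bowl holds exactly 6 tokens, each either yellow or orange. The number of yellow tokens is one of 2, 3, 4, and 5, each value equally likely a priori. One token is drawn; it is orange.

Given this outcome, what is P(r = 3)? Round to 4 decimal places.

0.3000

Compute the likelihood of this draw for each case: P(data | r = 2) = (4/6) = 2/3; P(data | r = 3) = (3/6) = 1/2; P(data | r = 4) = (2/6) = 1/3; P(data | r = 5) = (1/6) = 1/6.
Multiplying each by its prior: 1/4 · 2/3 = 1/6, 1/4 · 1/2 = 1/8, 1/4 · 1/3 = 1/12, 1/4 · 1/6 = 1/24; with total 5/12.
By Bayes' rule, P(r = 3 | data) = (1/8) / (5/12) = 3/10.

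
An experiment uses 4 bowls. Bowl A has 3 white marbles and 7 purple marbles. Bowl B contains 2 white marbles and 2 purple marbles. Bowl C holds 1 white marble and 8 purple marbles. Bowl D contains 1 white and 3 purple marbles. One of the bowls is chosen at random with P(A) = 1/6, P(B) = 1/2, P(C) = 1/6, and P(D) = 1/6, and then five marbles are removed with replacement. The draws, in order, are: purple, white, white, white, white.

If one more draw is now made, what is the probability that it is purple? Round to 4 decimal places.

Under each hypothesis, the probability of the observed sequence is: P(data | bowl A) = (7/10)(3/10)(3/10)(3/10)(3/10) = 0.00567; P(data | bowl B) = (2/4)(2/4)(2/4)(2/4)(2/4) = 0.03125; P(data | bowl C) = (8/9)(1/9)(1/9)(1/9)(1/9) = 0.00013548; P(data | bowl D) = (3/4)(1/4)(1/4)(1/4)(1/4) = 0.0029297.
Weighting by the prior gives 1/6 · 0.00567 = 0.000945, 1/2 · 0.03125 = 0.015625, 1/6 · 0.00013548 = 2.258e-05, 1/6 · 0.0029297 = 0.00048828; summing to 0.017081.
The posterior is then P(bowl A | data) = 0.055325, P(bowl B | data) = 0.91477, P(bowl C | data) = 0.001322, P(bowl D | data) = 0.028586.
Averaging over the posterior, P(purple next | data) = (7/10)(0.055325) + (1/2)(0.91477) + (8/9)(0.001322) + (3/4)(0.028586) = 0.51873.

0.5187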